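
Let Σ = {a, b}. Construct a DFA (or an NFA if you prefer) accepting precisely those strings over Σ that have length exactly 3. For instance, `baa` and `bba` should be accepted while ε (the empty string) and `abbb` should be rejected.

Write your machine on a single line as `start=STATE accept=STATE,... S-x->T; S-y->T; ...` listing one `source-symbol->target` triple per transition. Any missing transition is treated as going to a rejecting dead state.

start=q0; accept=q3; q0-a->q1; q0-b->q1; q1-a->q2; q1-b->q2; q2-a->q3; q2-b->q3; q3-a->q4; q3-b->q4; q4-a->q4; q4-b->q4

Count input length up to 4: every symbol moves from q0 toward q4, which means 'more than 3' and absorbs. Accept from {q3}.
5 states suffice.
        a   b  
>  q0   q1  q1 
   q1   q2  q2 
   q2   q3  q3 
 * q3   q4  q4 
   q4   q4  q4 
(> = start, * = accepting)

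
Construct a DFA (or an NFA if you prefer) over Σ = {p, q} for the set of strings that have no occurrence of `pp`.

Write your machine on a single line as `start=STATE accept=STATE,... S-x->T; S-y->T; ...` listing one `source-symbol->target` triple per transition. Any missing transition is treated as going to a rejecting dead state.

This is the complement of 'contains `pp`'. Use the same substring-matching states — s0 through s2 holding how much of `pp` has just been matched — but flip the accepting set: everything except the trap s2 accepts.
        p   q  
>* s0   s1  s0 
 * s1   s2  s0 
   s2   s2  s2 
(> = start, * = accepting)

start=s0; accept=s0,s1; s0-p->s1; s0-q->s0; s1-p->s2; s1-q->s0; s2-p->s2; s2-q->s2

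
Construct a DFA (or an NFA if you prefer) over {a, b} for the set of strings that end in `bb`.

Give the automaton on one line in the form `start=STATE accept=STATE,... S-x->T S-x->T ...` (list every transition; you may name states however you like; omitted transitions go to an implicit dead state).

start=q0 accept=q2 q0-a->q0 q0-b->q1 q1-a->q0 q1-b->q2 q2-a->q0 q2-b->q2

Remember how much of `bb` the current input suffix matches. State q0 means no match yet; q1 means the last symbol is `b`; q2 means the last 2 symbols are `bb`. Only q2 accepts. On a mismatch, fall back to the longest proper suffix that is still a prefix of `bb`.
        a   b  
>  q0   q0  q1 
   q1   q0  q2 
 * q2   q0  q2 
(> = start, * = accepting)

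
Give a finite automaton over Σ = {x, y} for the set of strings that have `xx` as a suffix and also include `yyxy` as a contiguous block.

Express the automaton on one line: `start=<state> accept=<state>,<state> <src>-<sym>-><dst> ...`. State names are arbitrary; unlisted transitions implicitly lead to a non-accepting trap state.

Build one automaton per condition and run them in lockstep. The first has 3 states tracking how much of the suffix `xx` has currently been matched; the second has 5 states tracking whether and how much of `yyxy` has been seen. A product state is a pair (one from each), accepting exactly when both do.
A 9-state machine:
        x   y  
>  s0   s1  s2 
   s1   s3  s2 
   s2   s1  s4 
   s3   s3  s2 
   s4   s5  s4 
   s5   s3  s6 
   s6   s7  s6 
   s7   s8  s6 
 * s8   s8  s6 
(> = start, * = accepting)

start=s0 accept=s8 s0-x->s1 s0-y->s2 s1-x->s3 s1-y->s2 s2-x->s1 s2-y->s4 s3-x->s3 s3-y->s2 s4-x->s5 s4-y->s4 s5-x->s3 s5-y->s6 s6-x->s7 s6-y->s6 s7-x->s8 s7-y->s6 s8-x->s8 s8-y->s6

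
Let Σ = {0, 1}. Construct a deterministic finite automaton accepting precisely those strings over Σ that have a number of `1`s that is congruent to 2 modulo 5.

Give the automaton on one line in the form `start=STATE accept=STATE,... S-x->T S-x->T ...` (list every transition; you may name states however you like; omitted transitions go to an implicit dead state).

start=A accept=C A-0->A A-1->B B-0->B B-1->C C-0->C C-1->D D-0->D D-1->E E-0->E E-1->A

The only thing that matters is how many `1`s have appeared, reduced mod 5. Use one state per residue: A for 0, …, E for 4. Reading `1` moves to the next residue; anything else stays put. C is accepting.
A 5-state machine:
       0  1 
>  A   A  B 
   B   B  C 
 * C   C  D 
   D   D  E 
   E   E  A 
(> = start, * = accepting)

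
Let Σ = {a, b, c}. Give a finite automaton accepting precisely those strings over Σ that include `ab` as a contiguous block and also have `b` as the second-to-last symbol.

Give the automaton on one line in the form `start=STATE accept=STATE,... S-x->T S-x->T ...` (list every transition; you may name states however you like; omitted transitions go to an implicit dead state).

Build one automaton per condition and run them in lockstep. The first has 3 states tracking whether and how much of `ab` has been seen; the second has 13 states tracking the last 2 symbols read. A product state is a pair (one from each), accepting exactly when both do.
A 21-state machine:
          a    b    c  
>  q0     q1   q2   q3 
   q1     q4   q5   q6 
   q2     q7   q8   q9 
   q3    q10  q11  q12 
   q4     q4   q5   q6 
   q5    q13  q14  q15 
   q6    q10  q11  q12 
   q7     q4   q5   q6 
   q8     q7   q8   q9 
   q9    q10  q11  q12 
   q10    q4   q5   q6 
   q11    q7   q8   q9 
   q12   q10  q11  q12 
 * q13   q16   q5  q17 
 * q14   q13  q14  q15 
 * q15   q18  q19  q20 
   q16   q16   q5  q17 
   q17   q18  q19  q20 
   q18   q16   q5  q17 
   q19   q13  q14  q15 
   q20   q18  q19  q20 
(> = start, * = accepting)

start=q0 accept=q13,q14,q15 q0-a->q1 q0-b->q2 q0-c->q3 q1-a->q4 q1-b->q5 q1-c->q6 q2-a->q7 q2-b->q8 q2-c->q9 q3-a->q10 q3-b->q11 q3-c->q12 q4-a->q4 q4-b->q5 q4-c->q6 q5-a->q13 q5-b->q14 q5-c->q15 q6-a->q10 q6-b->q11 q6-c->q12 q7-a->q4 q7-b->q5 q7-c->q6 q8-a->q7 q8-b->q8 q8-c->q9 q9-a->q10 q9-b->q11 q9-c->q12 q10-a->q4 q10-b->q5 q10-c->q6 q11-a->q7 q11-b->q8 q11-c->q9 q12-a->q10 q12-b->q11 q12-c->q12 q13-a->q16 q13-b->q5 q13-c->q17 q14-a->q13 q14-b->q14 q14-c->q15 q15-a->q18 q15-b->q19 q15-c->q20 q16-a->q16 q16-b->q5 q16-c->q17 q17-a->q18 q17-b->q19 q17-c->q20 q18-a->q16 q18-b->q5 q18-c->q17 q19-a->q13 q19-b->q14 q19-c->q15 q20-a->q18 q20-b->q19 q20-c->q20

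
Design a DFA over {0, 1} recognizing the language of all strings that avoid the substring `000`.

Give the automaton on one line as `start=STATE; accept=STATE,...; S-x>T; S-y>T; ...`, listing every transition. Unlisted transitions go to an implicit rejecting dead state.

Track partial matches of the forbidden pattern `000`. State q3 is a dead state reached once `000` has occurred; every other state accepts. q0 means no part of `000` is currently matched.
4 states suffice.
        0   1  
>* q0   q1  q0 
 * q1   q2  q0 
 * q2   q3  q0 
   q3   q3  q3 
(> = start, * = accepting)

start=q0; accept=q0,q1,q2; q0-0>q1; q0-1>q0; q1-0>q2; q1-1>q0; q2-0>q3; q2-1>q0; q3-0>q3; q3-1>q3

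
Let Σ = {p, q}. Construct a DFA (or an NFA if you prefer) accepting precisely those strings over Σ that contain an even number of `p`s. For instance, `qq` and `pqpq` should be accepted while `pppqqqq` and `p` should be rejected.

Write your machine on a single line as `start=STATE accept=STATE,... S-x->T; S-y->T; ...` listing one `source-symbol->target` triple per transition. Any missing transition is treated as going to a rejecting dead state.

start=S0; accept=S0; S0-p->S1; S0-q->S0; S1-p->S0; S1-q->S1

Keep the running count of `p`s modulo 2: each `p` advances along the cycle S0 → S1 → S0 while other symbols loop. Accept at S0.
With 2 states:
        p   q  
>* S0   S1  S0 
   S1   S0  S1 
(> = start, * = accepting)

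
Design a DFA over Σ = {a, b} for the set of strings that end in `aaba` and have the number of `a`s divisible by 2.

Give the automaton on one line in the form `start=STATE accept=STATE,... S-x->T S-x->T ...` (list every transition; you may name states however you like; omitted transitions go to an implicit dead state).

start=S0 accept=S9 S0-a->S1 S0-b->S0 S1-a->S2 S1-b->S3 S2-a->S4 S2-b->S5 S3-a->S6 S3-b->S3 S4-a->S2 S4-b->S7 S5-a->S8 S5-b->S0 S6-a->S4 S6-b->S0 S7-a->S9 S7-b->S3 S8-a->S2 S8-b->S3 S9-a->S4 S9-b->S0

Run two small machines in parallel and take their product. The first has 5 states tracking how much of the suffix `aaba` has currently been matched; the second has 2 states tracking the count of `a`s modulo 2. A product state is a pair (one from each), accepting exactly when both do.
With 10 states:
        a   b  
>  S0   S1  S0 
   S1   S2  S3 
   S2   S4  S5 
   S3   S6  S3 
   S4   S2  S7 
   S5   S8  S0 
   S6   S4  S0 
   S7   S9  S3 
   S8   S2  S3 
 * S9   S4  S0 
(> = start, * = accepting)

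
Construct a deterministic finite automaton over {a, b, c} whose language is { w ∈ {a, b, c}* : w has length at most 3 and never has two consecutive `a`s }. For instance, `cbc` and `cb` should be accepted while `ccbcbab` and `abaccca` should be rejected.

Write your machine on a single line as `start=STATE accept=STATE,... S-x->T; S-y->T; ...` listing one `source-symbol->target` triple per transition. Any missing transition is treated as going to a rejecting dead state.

start=q0; accept=q0,q1,q2,q4,q5,q7,q8; q0-a->q1; q0-b->q2; q0-c->q2; q1-a->q3; q1-b->q4; q1-c->q4; q2-a->q5; q2-b->q4; q2-c->q4; q3-a->q6; q3-b->q6; q3-c->q6; q4-a->q7; q4-b->q8; q4-c->q8; q5-a->q6; q5-b->q8; q5-c->q8; q6-a->q9; q6-b->q9; q6-c->q9; q7-a->q9; q7-b->q10; q7-c->q10; q8-a->q11; q8-b->q10; q8-c->q10; q9-a->q9; q9-b->q9; q9-c->q9; q10-a->q11; q10-b->q10; q10-c->q10; q11-a->q9; q11-b->q10; q11-c->q10

Build one automaton per condition and run them in lockstep. One (5 states) tracks the input length, saturating at 4; the other (3 states) tracks partial matches of the forbidden pattern `aa`. Each combined state is a pair, one component from each; accept when both components accept.
          a    b    c  
>* q0     q1   q2   q2 
 * q1     q3   q4   q4 
 * q2     q5   q4   q4 
   q3     q6   q6   q6 
 * q4     q7   q8   q8 
 * q5     q6   q8   q8 
   q6     q9   q9   q9 
 * q7     q9  q10  q10 
 * q8    q11  q10  q10 
   q9     q9   q9   q9 
   q10   q11  q10  q10 
   q11    q9  q10  q10 
(> = start, * = accepting)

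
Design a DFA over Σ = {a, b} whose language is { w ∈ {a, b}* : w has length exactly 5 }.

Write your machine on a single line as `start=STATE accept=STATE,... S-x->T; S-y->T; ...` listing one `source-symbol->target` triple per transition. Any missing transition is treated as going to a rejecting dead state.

start=s0; accept=s5; s0-a->s1; s0-b->s1; s1-a->s2; s1-b->s2; s2-a->s3; s2-b->s3; s3-a->s4; s3-b->s4; s4-a->s5; s4-b->s5; s5-a->s6; s5-b->s6; s6-a->s6; s6-b->s6

Count input length up to 6: every symbol moves from s0 toward s6, which means 'more than 5' and absorbs. Accept from {s5}.
7 states suffice.
        a   b  
>  s0   s1  s1 
   s1   s2  s2 
   s2   s3  s3 
   s3   s4  s4 
   s4   s5  s5 
 * s5   s6  s6 
   s6   s6  s6 
(> = start, * = accepting)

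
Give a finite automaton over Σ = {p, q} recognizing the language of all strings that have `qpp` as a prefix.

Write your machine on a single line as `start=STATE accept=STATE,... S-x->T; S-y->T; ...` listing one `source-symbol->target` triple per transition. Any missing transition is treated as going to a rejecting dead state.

Walk along `qpp` while the input agrees: from s0 take `q` to s1, and so on. Any deviation drops to the rejecting sink s4. Once s3 is reached the prefix is confirmed and every continuation is accepted.
5 states suffice.
        p   q  
>  s0   s4  s1 
   s1   s2  s4 
   s2   s3  s4 
 * s3   s3  s3 
   s4   s4  s4 
(> = start, * = accepting)

start=s0; accept=s3; s0-p->s4; s0-q->s1; s1-p->s2; s1-q->s4; s2-p->s3; s2-q->s4; s3-p->s3; s3-q->s3; s4-p->s4; s4-q->s4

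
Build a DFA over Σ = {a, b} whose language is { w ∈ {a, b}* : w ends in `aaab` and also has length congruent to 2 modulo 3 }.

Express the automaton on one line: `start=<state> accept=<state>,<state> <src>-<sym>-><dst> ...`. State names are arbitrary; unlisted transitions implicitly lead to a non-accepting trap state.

Handle the two conditions separately and then intersect. One (5 states) tracks how much of the suffix `aaab` has currently been matched; the other (3 states) tracks the input length modulo 3. Each combined state is a pair, one component from each; accept when both components accept.
          a    b  
>  s0     s1   s2 
   s1     s3   s4 
   s2     s5   s4 
   s3     s6   s0 
   s4     s7   s0 
   s5     s8   s0 
   s6     s9  s10 
   s7    s11   s2 
   s8     s9   s2 
   s9    s12  s13 
   s10    s5   s4 
   s11   s12   s4 
   s12    s6  s14 
 * s13    s7   s0 
   s14    s1   s2 
(> = start, * = accepting)

start=s0 accept=s13 s0-a->s1 s0-b->s2 s1-a->s3 s1-b->s4 s2-a->s5 s2-b->s4 s3-a->s6 s3-b->s0 s4-a->s7 s4-b->s0 s5-a->s8 s5-b->s0 s6-a->s9 s6-b->s10 s7-a->s11 s7-b->s2 s8-a->s9 s8-b->s2 s9-a->s12 s9-b->s13 s10-a->s5 s10-b->s4 s11-a->s12 s11-b->s4 s12-a->s6 s12-b->s14 s13-a->s7 s13-b->s0 s14-a->s1 s14-b->s2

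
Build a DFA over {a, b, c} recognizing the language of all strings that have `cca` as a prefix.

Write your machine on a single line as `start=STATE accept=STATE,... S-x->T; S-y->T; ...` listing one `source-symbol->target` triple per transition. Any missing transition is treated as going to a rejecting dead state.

Walk along `cca` while the input agrees: from q0 take `c` to q1, and so on. Any deviation drops to the rejecting sink q4. Once q3 is reached the prefix is confirmed and every continuation is accepted.
        a   b   c  
>  q0   q4  q4  q1 
   q1   q4  q4  q2 
   q2   q3  q4  q4 
 * q3   q3  q3  q3 
   q4   q4  q4  q4 
(> = start, * = accepting)

start=q0; accept=q3; q0-a->q4; q0-b->q4; q0-c->q1; q1-a->q4; q1-b->q4; q1-c->q2; q2-a->q3; q2-b->q4; q2-c->q4; q3-a->q3; q3-b->q3; q3-c->q3; q4-a->q4; q4-b->q4; q4-c->q4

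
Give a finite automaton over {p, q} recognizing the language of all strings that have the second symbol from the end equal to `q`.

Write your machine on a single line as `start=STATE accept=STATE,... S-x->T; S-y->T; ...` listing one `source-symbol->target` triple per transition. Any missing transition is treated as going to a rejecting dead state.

Because acceptance depends on a position counted from the end, the machine has to buffer the most recent 2 symbols. Make each state the string of the last up-to-2 symbols read; on input `x` shift the window left and append `x`. Accept when the buffered window has length 2 and begins with `q`.
        p   q  
>  S0   S1  S2 
   S1   S3  S4 
   S2   S5  S6 
   S3   S3  S4 
   S4   S5  S6 
 * S5   S3  S4 
 * S6   S5  S6 
(> = start, * = accepting)

start=S0; accept=S5,S6; S0-p->S1; S0-q->S2; S1-p->S3; S1-q->S4; S2-p->S5; S2-q->S6; S3-p->S3; S3-q->S4; S4-p->S5; S4-q->S6; S5-p->S3; S5-q->S4; S6-p->S5; S6-q->S6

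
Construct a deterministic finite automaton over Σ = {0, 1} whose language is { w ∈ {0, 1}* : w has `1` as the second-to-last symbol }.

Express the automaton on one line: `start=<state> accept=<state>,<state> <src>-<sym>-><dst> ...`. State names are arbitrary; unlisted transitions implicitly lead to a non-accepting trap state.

A DFA must remember the last 2 symbols (since which symbol is second-to-last isn't known until the input ends). Use one state per possible window of the last ≤2 symbols; accept from those whose window starts with `1`.
        0   1  
>  q0   q1  q2 
   q1   q3  q4 
   q2   q5  q6 
   q3   q3  q4 
   q4   q5  q6 
 * q5   q3  q4 
 * q6   q5  q6 
(> = start, * = accepting)

start=q0 accept=q5,q6 q0-0->q1 q0-1->q2 q1-0->q3 q1-1->q4 q2-0->q5 q2-1->q6 q3-0->q3 q3-1->q4 q4-0->q5 q4-1->q6 q5-0->q3 q5-1->q4 q6-0->q5 q6-1->q6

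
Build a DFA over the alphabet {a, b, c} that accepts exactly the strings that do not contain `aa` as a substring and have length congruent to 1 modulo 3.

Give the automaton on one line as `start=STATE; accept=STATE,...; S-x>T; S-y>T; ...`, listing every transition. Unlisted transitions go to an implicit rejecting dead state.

Build one automaton per condition and run them in lockstep. The first has 3 states tracking partial matches of the forbidden pattern `aa`; the second has 3 states tracking the input length modulo 3. A product state is a pair (one from each), accepting exactly when both do. Equivalent product states are then merged.
A 7-state machine:
        a   b   c  
>  S0   S1  S2  S2 
 * S1   S3  S4  S4 
 * S2   S5  S4  S4 
   S3   S3  S3  S3 
   S4   S6  S0  S0 
   S5   S3  S0  S0 
   S6   S3  S2  S2 
(> = start, * = accepting)

start=S0; accept=S1,S2; S0-a>S1; S0-b>S2; S0-c>S2; S1-a>S3; S1-b>S4; S1-c>S4; S2-a>S5; S2-b>S4; S2-c>S4; S3-a>S3; S3-b>S3; S3-c>S3; S4-a>S6; S4-b>S0; S4-c>S0; S5-a>S3; S5-b>S0; S5-c>S0; S6-a>S3; S6-b>S2; S6-c>S2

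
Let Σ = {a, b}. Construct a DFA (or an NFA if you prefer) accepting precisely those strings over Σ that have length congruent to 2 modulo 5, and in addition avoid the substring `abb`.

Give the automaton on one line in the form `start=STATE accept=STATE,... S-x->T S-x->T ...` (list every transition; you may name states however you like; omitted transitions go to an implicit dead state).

Build one automaton per condition and run them in lockstep. One (5 states) tracks the input length modulo 5; the other (4 states) tracks partial matches of the forbidden pattern `abb`. Each combined state is a pair, one component from each; accept when both components accept. Equivalent product states are then merged.
A 16-state machine:
          a    b  
>  q0     q1   q2 
   q1     q3   q4 
   q2     q3   q5 
 * q3     q6   q7 
 * q4     q6   q8 
 * q5     q6   q9 
   q6    q10  q11 
   q7    q10   q8 
   q8     q8   q8 
   q9    q10  q12 
   q10   q13  q14 
   q11   q13   q8 
   q12   q13   q0 
   q13    q1  q15 
   q14    q1   q8 
   q15    q3   q8 
(> = start, * = accepting)

start=q0 accept=q3,q4,q5 q0-a->q1 q0-b->q2 q1-a->q3 q1-b->q4 q2-a->q3 q2-b->q5 q3-a->q6 q3-b->q7 q4-a->q6 q4-b->q8 q5-a->q6 q5-b->q9 q6-a->q10 q6-b->q11 q7-a->q10 q7-b->q8 q8-a->q8 q8-b->q8 q9-a->q10 q9-b->q12 q10-a->q13 q10-b->q14 q11-a->q13 q11-b->q8 q12-a->q13 q12-b->q0 q13-a->q1 q13-b->q15 q14-a->q1 q14-b->q8 q15-a->q3 q15-b->q8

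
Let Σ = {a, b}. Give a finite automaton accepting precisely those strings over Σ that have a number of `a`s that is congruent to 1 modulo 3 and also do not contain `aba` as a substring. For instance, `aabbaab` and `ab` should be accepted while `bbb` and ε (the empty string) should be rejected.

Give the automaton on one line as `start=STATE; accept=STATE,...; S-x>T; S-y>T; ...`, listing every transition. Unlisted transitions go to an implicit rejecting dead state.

Handle the two conditions separately and then intersect. The first has 3 states tracking the count of `a`s modulo 3; the second has 4 states tracking partial matches of the forbidden pattern `aba`. A product state is a pair (one from each), accepting exactly when both do. Minimizing collapses redundant product states.
With 10 states:
        a   b  
>  S0   S1  S0 
 * S1   S2  S3 
   S2   S4  S5 
 * S3   S6  S7 
   S4   S1  S8 
   S5   S6  S9 
   S6   S6  S6 
 * S7   S2  S7 
   S8   S6  S0 
   S9   S4  S9 
(> = start, * = accepting)

start=S0; accept=S1,S3,S7; S0-a>S1; S0-b>S0; S1-a>S2; S1-b>S3; S2-a>S4; S2-b>S5; S3-a>S6; S3-b>S7; S4-a>S1; S4-b>S8; S5-a>S6; S5-b>S9; S6-a>S6; S6-b>S6; S7-a>S2; S7-b>S7; S8-a>S6; S8-b>S0; S9-a>S4; S9-b>S9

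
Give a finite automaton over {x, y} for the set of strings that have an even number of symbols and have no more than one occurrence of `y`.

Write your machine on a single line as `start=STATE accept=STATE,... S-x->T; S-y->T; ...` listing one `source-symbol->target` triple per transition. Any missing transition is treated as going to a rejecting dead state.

Handle the two conditions separately and then intersect. One (2 states) tracks the input length modulo 2; the other (3 states) tracks the count of `y`s, saturating at 2. Each combined state is a pair, one component from each; accept when both components accept.
        x   y  
>* S0   S1  S2 
   S1   S0  S3 
   S2   S3  S4 
 * S3   S2  S5 
   S4   S5  S5 
   S5   S4  S4 
(> = start, * = accepting)

start=S0; accept=S0,S3; S0-x->S1; S0-y->S2; S1-x->S0; S1-y->S3; S2-x->S3; S2-y->S4; S3-x->S2; S3-y->S5; S4-x->S5; S4-y->S5; S5-x->S4; S5-y->S4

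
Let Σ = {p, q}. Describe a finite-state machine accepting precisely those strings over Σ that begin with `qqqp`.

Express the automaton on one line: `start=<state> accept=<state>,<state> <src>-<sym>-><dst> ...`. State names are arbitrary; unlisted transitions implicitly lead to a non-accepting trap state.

Check the first 4 symbols one by one: s0 through s3 record how many have matched `qqqp` so far; any wrong symbol goes to the dead state s5. After all 4 match we enter the accepting sink s4.
A 6-state machine:
        p   q  
>  s0   s5  s1 
   s1   s5  s2 
   s2   s5  s3 
   s3   s4  s5 
 * s4   s4  s4 
   s5   s5  s5 
(> = start, * = accepting)

start=s0 accept=s4 s0-p->s5 s0-q->s1 s1-p->s5 s1-q->s2 s2-p->s5 s2-q->s3 s3-p->s4 s3-q->s5 s4-p->s4 s4-q->s4 s5-p->s5 s5-q->s5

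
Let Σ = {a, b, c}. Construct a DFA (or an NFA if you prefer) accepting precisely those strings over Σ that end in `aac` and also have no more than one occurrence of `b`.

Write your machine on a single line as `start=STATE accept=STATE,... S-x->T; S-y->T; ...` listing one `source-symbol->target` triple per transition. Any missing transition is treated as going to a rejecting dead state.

start=q0; accept=q6,q8; q0-a->q1; q0-b->q2; q0-c->q0; q1-a->q3; q1-b->q2; q1-c->q0; q2-a->q4; q2-b->q5; q2-c->q2; q3-a->q3; q3-b->q2; q3-c->q6; q4-a->q7; q4-b->q5; q4-c->q2; q5-a->q5; q5-b->q5; q5-c->q5; q6-a->q1; q6-b->q2; q6-c->q0; q7-a->q7; q7-b->q5; q7-c->q8; q8-a->q4; q8-b->q5; q8-c->q2

Handle the two conditions separately and then intersect. One (4 states) tracks how much of the suffix `aac` has currently been matched; the other (3 states) tracks the count of `b`s, saturating at 2. Each combined state is a pair, one component from each; accept when both components accept. After merging equivalent states the machine shrinks.
With 9 states:
        a   b   c  
>  q0   q1  q2  q0 
   q1   q3  q2  q0 
   q2   q4  q5  q2 
   q3   q3  q2  q6 
   q4   q7  q5  q2 
   q5   q5  q5  q5 
 * q6   q1  q2  q0 
   q7   q7  q5  q8 
 * q8   q4  q5  q2 
(> = start, * = accepting)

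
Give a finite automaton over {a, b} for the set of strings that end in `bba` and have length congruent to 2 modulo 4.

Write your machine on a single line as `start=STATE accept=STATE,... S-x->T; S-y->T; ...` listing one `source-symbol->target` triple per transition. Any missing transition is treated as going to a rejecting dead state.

start=q0; accept=q15; q0-a->q1; q0-b->q2; q1-a->q3; q1-b->q4; q2-a->q3; q2-b->q5; q3-a->q6; q3-b->q7; q4-a->q6; q4-b->q8; q5-a->q9; q5-b->q8; q6-a->q0; q6-b->q10; q7-a->q0; q7-b->q11; q8-a->q12; q8-b->q11; q9-a->q0; q9-b->q10; q10-a->q1; q10-b->q13; q11-a->q14; q11-b->q13; q12-a->q1; q12-b->q2; q13-a->q15; q13-b->q5; q14-a->q3; q14-b->q4; q15-a->q6; q15-b->q7

Build one automaton per condition and run them in lockstep. One (4 states) tracks how much of the suffix `bba` has currently been matched; the other (4 states) tracks the input length modulo 4. Each combined state is a pair, one component from each; accept when both components accept.
16 states suffice.
          a    b  
>  q0     q1   q2 
   q1     q3   q4 
   q2     q3   q5 
   q3     q6   q7 
   q4     q6   q8 
   q5     q9   q8 
   q6     q0  q10 
   q7     q0  q11 
   q8    q12  q11 
   q9     q0  q10 
   q10    q1  q13 
   q11   q14  q13 
   q12    q1   q2 
   q13   q15   q5 
   q14    q3   q4 
 * q15    q6   q7 
(> = start, * = accepting)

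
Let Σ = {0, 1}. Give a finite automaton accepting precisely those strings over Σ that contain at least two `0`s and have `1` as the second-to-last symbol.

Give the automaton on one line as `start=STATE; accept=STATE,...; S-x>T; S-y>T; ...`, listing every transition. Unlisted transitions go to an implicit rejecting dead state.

start=A; accept=F,G; A-0>B; A-1>A; B-0>C; B-1>D; C-0>C; C-1>E; D-0>F; D-1>D; E-0>F; E-1>G; F-0>C; F-1>E; G-0>F; G-1>G

Run two small machines in parallel and take their product. The first has 4 states tracking the count of `0`s, saturating at 3; the second has 7 states tracking the last 2 symbols read. A product state is a pair (one from each), accepting exactly when both do. Equivalent product states are then merged.
       0  1 
>  A   B  A 
   B   C  D 
   C   C  E 
   D   F  D 
   E   F  G 
 * F   C  E 
 * G   F  G 
(> = start, * = accepting)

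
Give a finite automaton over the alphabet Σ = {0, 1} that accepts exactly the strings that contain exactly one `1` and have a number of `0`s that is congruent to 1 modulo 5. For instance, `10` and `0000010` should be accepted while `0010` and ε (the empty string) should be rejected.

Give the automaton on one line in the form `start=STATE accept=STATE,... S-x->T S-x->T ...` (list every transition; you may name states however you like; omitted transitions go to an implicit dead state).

start=A accept=E A-0->B A-1->C B-0->D B-1->E C-0->E C-1->F D-0->G D-1->H E-0->H E-1->F F-0->F F-1->F G-0->I G-1->J H-0->J H-1->F I-0->A I-1->K J-0->K J-1->F K-0->C K-1->F

Handle the two conditions separately and then intersect. One (3 states) tracks the count of `1`s, saturating at 2; the other (5 states) tracks the count of `0`s modulo 5. Each combined state is a pair, one component from each; accept when both components accept. After merging equivalent states the machine shrinks.
With 11 states:
       0  1 
>  A   B  C 
   B   D  E 
   C   E  F 
   D   G  H 
 * E   H  F 
   F   F  F 
   G   I  J 
   H   J  F 
   I   A  K 
   J   K  F 
   K   C  F 
(> = start, * = accepting)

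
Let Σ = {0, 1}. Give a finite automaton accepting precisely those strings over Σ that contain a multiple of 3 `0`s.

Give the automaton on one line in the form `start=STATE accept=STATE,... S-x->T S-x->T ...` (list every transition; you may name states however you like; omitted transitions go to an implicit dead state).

start=q0 accept=q0 q0-0->q1 q0-1->q0 q1-0->q2 q1-1->q1 q2-0->q0 q2-1->q2

The only thing that matters is how many `0`s have appeared, reduced mod 3. Use one state per residue: q0 for 0, …, q2 for 2. Reading `0` moves to the next residue; anything else stays put. q0 is accepting.
        0   1  
>* q0   q1  q0 
   q1   q2  q1 
   q2   q0  q2 
(> = start, * = accepting)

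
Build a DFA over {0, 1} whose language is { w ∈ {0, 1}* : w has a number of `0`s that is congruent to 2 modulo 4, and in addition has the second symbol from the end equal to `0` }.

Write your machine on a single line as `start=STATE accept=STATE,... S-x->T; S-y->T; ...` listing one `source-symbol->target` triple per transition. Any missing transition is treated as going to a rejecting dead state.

Handle the two conditions separately and then intersect. The first has 4 states tracking the count of `0`s modulo 4; the second has 7 states tracking the last 2 symbols read. A product state is a pair (one from each), accepting exactly when both do.
A 19-state machine:
          0    1  
>  q0     q1   q2 
   q1     q3   q4 
   q2     q5   q6 
 * q3     q7   q8 
   q4     q9  q10 
   q5     q3   q4 
   q6     q5   q6 
   q7    q11  q12 
 * q8    q13  q14 
   q9     q7   q8 
   q10    q9  q10 
   q11   q15  q16 
   q12   q17  q18 
   q13   q11  q12 
   q14   q13  q14 
   q15    q3   q4 
   q16    q5   q6 
   q17   q15  q16 
   q18   q17  q18 
(> = start, * = accepting)

start=q0; accept=q3,q8; q0-0->q1; q0-1->q2; q1-0->q3; q1-1->q4; q2-0->q5; q2-1->q6; q3-0->q7; q3-1->q8; q4-0->q9; q4-1->q10; q5-0->q3; q5-1->q4; q6-0->q5; q6-1->q6; q7-0->q11; q7-1->q12; q8-0->q13; q8-1->q14; q9-0->q7; q9-1->q8; q10-0->q9; q10-1->q10; q11-0->q15; q11-1->q16; q12-0->q17; q12-1->q18; q13-0->q11; q13-1->q12; q14-0->q13; q14-1->q14; q15-0->q3; q15-1->q4; q16-0->q5; q16-1->q6; q17-0->q15; q17-1->q16; q18-0->q17; q18-1->q18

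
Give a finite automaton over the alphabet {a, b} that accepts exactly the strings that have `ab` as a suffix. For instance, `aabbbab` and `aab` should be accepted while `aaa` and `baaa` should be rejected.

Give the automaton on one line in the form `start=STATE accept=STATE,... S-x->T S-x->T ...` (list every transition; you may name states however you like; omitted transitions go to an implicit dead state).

start=q0 accept=q2 q0-a->q1 q0-b->q0 q1-a->q1 q1-b->q2 q2-a->q1 q2-b->q0

Let each state record the length of the longest suffix of the input read so far that is also a prefix of `ab`. q1 means the last symbol is `a`; q2 means the last 2 symbols are `ab`. Accept only at q2, where the string currently ends in `ab`.
3 states suffice.
        a   b  
>  q0   q1  q0 
   q1   q1  q2 
 * q2   q1  q0 
(> = start, * = accepting)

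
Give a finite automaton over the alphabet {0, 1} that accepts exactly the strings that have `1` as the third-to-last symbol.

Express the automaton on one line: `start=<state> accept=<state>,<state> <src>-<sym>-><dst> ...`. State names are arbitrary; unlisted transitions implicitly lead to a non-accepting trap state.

start=S0 accept=S11,S12,S13,S14 S0-0->S1 S0-1->S2 S1-0->S3 S1-1->S4 S2-0->S5 S2-1->S6 S3-0->S7 S3-1->S8 S4-0->S9 S4-1->S10 S5-0->S11 S5-1->S12 S6-0->S13 S6-1->S14 S7-0->S7 S7-1->S8 S8-0->S9 S8-1->S10 S9-0->S11 S9-1->S12 S10-0->S13 S10-1->S14 S11-0->S7 S11-1->S8 S12-0->S9 S12-1->S10 S13-0->S11 S13-1->S12 S14-0->S13 S14-1->S14

Because acceptance depends on a position counted from the end, the machine has to buffer the most recent 3 symbols. Make each state the string of the last up-to-3 symbols read; on input `x` shift the window left and append `x`. Accept when the buffered window has length 3 and begins with `1`.
15 states suffice.
          0    1  
>  S0     S1   S2 
   S1     S3   S4 
   S2     S5   S6 
   S3     S7   S8 
   S4     S9  S10 
   S5    S11  S12 
   S6    S13  S14 
   S7     S7   S8 
   S8     S9  S10 
   S9    S11  S12 
   S10   S13  S14 
 * S11    S7   S8 
 * S12    S9  S10 
 * S13   S11  S12 
 * S14   S13  S14 
(> = start, * = accepting)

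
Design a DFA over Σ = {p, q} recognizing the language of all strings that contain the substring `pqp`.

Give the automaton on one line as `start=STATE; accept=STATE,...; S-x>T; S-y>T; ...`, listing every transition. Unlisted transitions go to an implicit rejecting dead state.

States s0..s2 record the length of the longest prefix of `pqp` that matches the current input suffix. Reaching s3 means `pqp` has been seen, and we stay there forever. Accept from s3.
        p   q  
>  s0   s1  s0 
   s1   s1  s2 
   s2   s3  s0 
 * s3   s3  s3 
(> = start, * = accepting)

start=s0; accept=s3; s0-p>s1; s0-q>s0; s1-p>s1; s1-q>s2; s2-p>s3; s2-q>s0; s3-p>s3; s3-q>s3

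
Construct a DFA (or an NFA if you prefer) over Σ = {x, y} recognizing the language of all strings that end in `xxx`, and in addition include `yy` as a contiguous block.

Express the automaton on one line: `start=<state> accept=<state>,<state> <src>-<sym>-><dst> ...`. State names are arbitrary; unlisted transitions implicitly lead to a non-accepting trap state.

start=A accept=I A-x->B A-y->C B-x->D B-y->C C-x->B C-y->E D-x->F D-y->C E-x->G E-y->E F-x->F F-y->C G-x->H G-y->E H-x->I H-y->E I-x->I I-y->E

Handle the two conditions separately and then intersect. One (4 states) tracks how much of the suffix `xxx` has currently been matched; the other (3 states) tracks whether and how much of `yy` has been seen. Each combined state is a pair, one component from each; accept when both components accept.
9 states suffice.
       x  y 
>  A   B  C 
   B   D  C 
   C   B  E 
   D   F  C 
   E   G  E 
   F   F  C 
   G   H  E 
   H   I  E 
 * I   I  E 
(> = start, * = accepting)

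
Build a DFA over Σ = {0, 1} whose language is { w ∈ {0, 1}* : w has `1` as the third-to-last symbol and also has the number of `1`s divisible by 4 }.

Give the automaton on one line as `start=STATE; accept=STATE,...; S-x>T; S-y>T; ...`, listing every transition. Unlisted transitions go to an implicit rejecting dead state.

Run two small machines in parallel and take their product. The first has 15 states tracking the last 3 symbols read; the second has 4 states tracking the count of `1`s modulo 4. A product state is a pair (one from each), accepting exactly when both do. Equivalent product states are then merged.
          0    1  
>  q0     q0   q1 
   q1     q1   q2 
   q2     q3   q4 
   q3     q3   q5 
   q4     q6   q7 
   q5     q6   q8 
   q6     q9  q10 
 * q7    q11   q1 
   q8    q11   q1 
   q9     q9  q12 
 * q10   q13   q1 
 * q11   q14   q1 
   q12   q13   q1 
   q13   q14   q1 
 * q14    q0   q1 
(> = start, * = accepting)

start=q0; accept=q7,q10,q11,q14; q0-0>q0; q0-1>q1; q1-0>q1; q1-1>q2; q2-0>q3; q2-1>q4; q3-0>q3; q3-1>q5; q4-0>q6; q4-1>q7; q5-0>q6; q5-1>q8; q6-0>q9; q6-1>q10; q7-0>q11; q7-1>q1; q8-0>q11; q8-1>q1; q9-0>q9; q9-1>q12; q10-0>q13; q10-1>q1; q11-0>q14; q11-1>q1; q12-0>q13; q12-1>q1; q13-0>q14; q13-1>q1; q14-0>q0; q14-1>q1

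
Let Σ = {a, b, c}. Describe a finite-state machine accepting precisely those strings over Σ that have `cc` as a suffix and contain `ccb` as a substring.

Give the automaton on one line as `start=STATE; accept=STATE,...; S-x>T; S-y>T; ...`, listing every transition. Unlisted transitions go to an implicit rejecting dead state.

Build one automaton per condition and run them in lockstep. One (3 states) tracks how much of the suffix `cc` has currently been matched; the other (4 states) tracks whether and how much of `ccb` has been seen. Each combined state is a pair, one component from each; accept when both components accept.
With 6 states:
        a   b   c  
>  q0   q0  q0  q1 
   q1   q0  q0  q2 
   q2   q0  q3  q2 
   q3   q3  q3  q4 
   q4   q3  q3  q5 
 * q5   q3  q3  q5 
(> = start, * = accepting)

start=q0; accept=q5; q0-a>q0; q0-b>q0; q0-c>q1; q1-a>q0; q1-b>q0; q1-c>q2; q2-a>q0; q2-b>q3; q2-c>q2; q3-a>q3; q3-b>q3; q3-c>q4; q4-a>q3; q4-b>q3; q4-c>q5; q5-a>q3; q5-b>q3; q5-c>q5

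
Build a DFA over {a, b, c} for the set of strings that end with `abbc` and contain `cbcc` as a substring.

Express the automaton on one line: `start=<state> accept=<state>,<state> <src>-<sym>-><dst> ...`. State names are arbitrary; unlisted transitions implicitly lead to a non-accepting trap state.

start=S0 accept=S8 S0-a->S0 S0-b->S0 S0-c->S1 S1-a->S0 S1-b->S2 S1-c->S1 S2-a->S0 S2-b->S0 S2-c->S3 S3-a->S0 S3-b->S2 S3-c->S4 S4-a->S5 S4-b->S4 S4-c->S4 S5-a->S5 S5-b->S6 S5-c->S4 S6-a->S5 S6-b->S7 S6-c->S4 S7-a->S5 S7-b->S4 S7-c->S8 S8-a->S5 S8-b->S4 S8-c->S4

Handle the two conditions separately and then intersect. The first has 5 states tracking how much of the suffix `abbc` has currently been matched; the second has 5 states tracking whether and how much of `cbcc` has been seen. A product state is a pair (one from each), accepting exactly when both do. After merging equivalent states the machine shrinks.
With 9 states:
        a   b   c  
>  S0   S0  S0  S1 
   S1   S0  S2  S1 
   S2   S0  S0  S3 
   S3   S0  S2  S4 
   S4   S5  S4  S4 
   S5   S5  S6  S4 
   S6   S5  S7  S4 
   S7   S5  S4  S8 
 * S8   S5  S4  S4 
(> = start, * = accepting)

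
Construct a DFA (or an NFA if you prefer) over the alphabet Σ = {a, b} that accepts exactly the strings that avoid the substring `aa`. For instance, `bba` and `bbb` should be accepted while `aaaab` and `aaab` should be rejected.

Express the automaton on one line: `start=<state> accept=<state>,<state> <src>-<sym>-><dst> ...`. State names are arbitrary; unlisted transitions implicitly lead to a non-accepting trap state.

start=s0 accept=s0,s1 s0-a->s1 s0-b->s0 s1-a->s2 s1-b->s0 s2-a->s2 s2-b->s2

This is the complement of 'contains `aa`'. Use the same substring-matching states — s0 through s2 holding how much of `aa` has just been matched — but flip the accepting set: everything except the trap s2 accepts.
        a   b  
>* s0   s1  s0 
 * s1   s2  s0 
   s2   s2  s2 
(> = start, * = accepting)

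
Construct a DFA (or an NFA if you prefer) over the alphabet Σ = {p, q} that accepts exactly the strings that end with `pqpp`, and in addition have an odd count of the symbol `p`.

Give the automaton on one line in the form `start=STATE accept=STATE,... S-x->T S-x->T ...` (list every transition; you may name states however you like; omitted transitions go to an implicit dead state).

Handle the two conditions separately and then intersect. The first has 5 states tracking how much of the suffix `pqpp` has currently been matched; the second has 2 states tracking the count of `p`s modulo 2. A product state is a pair (one from each), accepting exactly when both do.
        p   q  
>  s0   s1  s0 
   s1   s2  s3 
   s2   s1  s4 
   s3   s5  s6 
   s4   s7  s0 
   s5   s8  s4 
   s6   s2  s6 
   s7   s9  s3 
 * s8   s2  s3 
   s9   s1  s4 
(> = start, * = accepting)

start=s0 accept=s8 s0-p->s1 s0-q->s0 s1-p->s2 s1-q->s3 s2-p->s1 s2-q->s4 s3-p->s5 s3-q->s6 s4-p->s7 s4-q->s0 s5-p->s8 s5-q->s4 s6-p->s2 s6-q->s6 s7-p->s9 s7-q->s3 s8-p->s2 s8-q->s3 s9-p->s1 s9-q->s4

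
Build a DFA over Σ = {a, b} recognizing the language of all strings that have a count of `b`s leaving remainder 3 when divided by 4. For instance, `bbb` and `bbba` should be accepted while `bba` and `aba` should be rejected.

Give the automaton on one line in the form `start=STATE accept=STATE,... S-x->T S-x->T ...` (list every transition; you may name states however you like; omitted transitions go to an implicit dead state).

start=s0 accept=s3 s0-a->s0 s0-b->s1 s1-a->s1 s1-b->s2 s2-a->s2 s2-b->s3 s3-a->s3 s3-b->s0

The only thing that matters is how many `b`s have appeared, reduced mod 4. Use one state per residue: s0 for 0, …, s3 for 3. Reading `b` moves to the next residue; anything else stays put. s3 is accepting.
With 4 states:
        a   b  
>  s0   s0  s1 
   s1   s1  s2 
   s2   s2  s3 
 * s3   s3  s0 
(> = start, * = accepting)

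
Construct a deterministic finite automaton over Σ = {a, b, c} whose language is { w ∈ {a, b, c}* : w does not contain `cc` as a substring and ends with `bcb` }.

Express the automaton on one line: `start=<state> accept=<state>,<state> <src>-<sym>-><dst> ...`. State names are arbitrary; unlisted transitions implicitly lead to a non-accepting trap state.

Run two small machines in parallel and take their product. One (3 states) tracks partial matches of the forbidden pattern `cc`; the other (4 states) tracks how much of the suffix `bcb` has currently been matched. Each combined state is a pair, one component from each; accept when both components accept.
9 states suffice.
        a   b   c  
>  q0   q0  q1  q2 
   q1   q0  q1  q3 
   q2   q0  q1  q4 
   q3   q0  q5  q4 
   q4   q4  q6  q4 
 * q5   q0  q1  q3 
   q6   q4  q6  q7 
   q7   q4  q8  q4 
   q8   q4  q6  q7 
(> = start, * = accepting)

start=q0 accept=q5 q0-a->q0 q0-b->q1 q0-c->q2 q1-a->q0 q1-b->q1 q1-c->q3 q2-a->q0 q2-b->q1 q2-c->q4 q3-a->q0 q3-b->q5 q3-c->q4 q4-a->q4 q4-b->q6 q4-c->q4 q5-a->q0 q5-b->q1 q5-c->q3 q6-a->q4 q6-b->q6 q6-c->q7 q7-a->q4 q7-b->q8 q7-c->q4 q8-a->q4 q8-b->q6 q8-c->q7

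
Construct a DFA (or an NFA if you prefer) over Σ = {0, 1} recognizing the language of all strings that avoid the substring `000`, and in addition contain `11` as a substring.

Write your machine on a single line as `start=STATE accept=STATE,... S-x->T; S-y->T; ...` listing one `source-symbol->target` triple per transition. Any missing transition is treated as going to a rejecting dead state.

start=A; accept=E,G,H; A-0->B; A-1->C; B-0->D; B-1->C; C-0->B; C-1->E; D-0->F; D-1->C; E-0->G; E-1->E; F-0->F; F-1->F; G-0->H; G-1->E; H-0->F; H-1->E

Handle the two conditions separately and then intersect. The first has 4 states tracking partial matches of the forbidden pattern `000`; the second has 3 states tracking whether and how much of `11` has been seen. A product state is a pair (one from each), accepting exactly when both do. After merging equivalent states the machine shrinks.
       0  1 
>  A   B  C 
   B   D  C 
   C   B  E 
   D   F  C 
 * E   G  E 
   F   F  F 
 * G   H  E 
 * H   F  E 
(> = start, * = accepting)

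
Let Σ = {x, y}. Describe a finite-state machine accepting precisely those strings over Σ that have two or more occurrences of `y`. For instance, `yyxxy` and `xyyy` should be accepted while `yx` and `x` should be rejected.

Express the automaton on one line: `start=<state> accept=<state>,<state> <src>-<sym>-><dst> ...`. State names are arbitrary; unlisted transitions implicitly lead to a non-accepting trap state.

start=S0 accept=S2,S3 S0-x->S0 S0-y->S1 S1-x->S1 S1-y->S2 S2-x->S2 S2-y->S3 S3-x->S3 S3-y->S3

Count `y`s, saturating at 3: states S0 through S2 mean 0 through 2 `y`s seen; S3 means more than 2. Each `y` increments (capped at S3); other symbols loop. Accept from {S2, S3}.
4 states suffice.
        x   y  
>  S0   S0  S1 
   S1   S1  S2 
 * S2   S2  S3 
 * S3   S3  S3 
(> = start, * = accepting)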